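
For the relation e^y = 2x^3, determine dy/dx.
Differentiate both sides with respect to x, treating y as y(x). By the chain rule, any term containing y contributes a factor of y' = dy/dx when we differentiate it.

Move every term to one side and write the relation as F(x, y) = 0. Term by term,
  d/dx[-2x^3] = -6x^2
  d/dx[e^(y)] = y'·e^(y)

The pieces without y' make up ∂F/∂x and the coefficient of y' is ∂F/∂y:
  ∂F/∂x = -6x^2,
  ∂F/∂y = e^(y).

Since d/dx[F] = ∂F/∂x + (∂F/∂y)·y' = 0, solve for y':
  (∂F/∂y)·y' = -∂F/∂x
  dy/dx = -(∂F/∂x)/(∂F/∂y) = -(-6x^2)/(e^(y)) = 6x^2e^(-y)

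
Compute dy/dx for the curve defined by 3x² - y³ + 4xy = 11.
Differentiate the relation implicitly: treat y = y(x) and apply the chain rule, so every y-derivative picks up a y' = dy/dx factor.

With everything moved to the left-hand side, differentiate term by term:
  d/dx[3x^2] = 6x
  d/dx[4xy] = 4x·y' + 4y
  d/dx[-y^3] = -3y^2·y'
  d/dx[-11] = 0

Separating the contributions that come from x directly and those that come through y:
  without y':      6x + 4y
  multiplying y':  4x - 3y^2

so (6x + 4y) + (4x - 3y^2)·y' = 0, and therefore
  dy/dx = -(6x + 4y)/(4x - 3y^2) = 2(-3x - 2y)/(4x - 3y^2)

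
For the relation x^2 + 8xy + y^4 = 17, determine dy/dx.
Apply d/dx to both sides, remembering that y depends on x. Each occurrence of y therefore brings in a y' = dy/dx via the chain rule.

With F(x, y) equal to the left-hand side minus the right, differentiate F term by term:
  d/dx[x^2] = 2x
  d/dx[8xy] = 8x·y' + 8y
  d/dx[y^4] = 4y^3·y'
  d/dx[-17] = 0
Adding these up, d/dx[F] = 0 becomes
  (2x + 8y) + (8x + 4y^3)·y' = 0,
so isolating y',
  dy/dx = -(2x + 8y)/(8x + 4y^3) = (-x - 4y)/(2(2x + y^3))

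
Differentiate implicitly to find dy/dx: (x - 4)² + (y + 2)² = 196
Differentiate both sides with respect to x, treating y as y(x). By the chain rule, any term containing y contributes a factor of y' = dy/dx when we differentiate it.

Move every term to one side and write the relation as F(x, y) = 0. Term by term,
  d/dx[(x - 4)^2] = 2x - 8
  d/dx[(y + 2)^2] = 2·y'(y + 2)
  d/dx[-196] = 0

The pieces without y' make up ∂F/∂x and the coefficient of y' is ∂F/∂y:
  ∂F/∂x = 2x - 8,
  ∂F/∂y = 2y + 4.

Since d/dx[F] = ∂F/∂x + (∂F/∂y)·y' = 0, solve for y':
  (∂F/∂y)·y' = -∂F/∂x
  dy/dx = -(∂F/∂x)/(∂F/∂y) = -(2x - 8)/(2y + 4) = (4 - x)/(y + 2)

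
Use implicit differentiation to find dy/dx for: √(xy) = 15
Take d/dx of both sides. Since y is implicitly a function of x, the chain rule attaches a y' = dy/dx factor whenever we differentiate through y.

Set F(x, y) = (left side) − (right side), so the curve is F = 0. Differentiating each term of F:
  d/dx[√(xy)] = √(xy)(x·y'/2 + y/2)/(xy)
  d/dx[-15] = 0

Collecting, the y'-free part is the partial derivative in x and the y' coefficient is the partial derivative in y:
  ∂F/∂x = √(xy)/(2x)
  ∂F/∂y = √(xy)/(2y)

so d/dx[F(x, y(x))] = ∂F/∂x + (∂F/∂y)·y' = 0. Rearranging,
  dy/dx = -(∂F/∂x)/(∂F/∂y) = -(√(xy)/(2x))/(√(xy)/(2y)) = -y/x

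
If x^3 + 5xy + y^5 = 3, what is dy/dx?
Take d/dx of both sides. Since y is implicitly a function of x, the chain rule attaches a y' = dy/dx factor whenever we differentiate through y.

Set F(x, y) = (left side) − (right side), so the curve is F = 0. Differentiating each term of F:
  d/dx[x^3] = 3x^2
  d/dx[5xy] = 5x·y' + 5y
  d/dx[y^5] = 5y^4·y'
  d/dx[-3] = 0

Collecting, the y'-free part is the partial derivative in x and the y' coefficient is the partial derivative in y:
  ∂F/∂x = 3x^2 + 5y
  ∂F/∂y = 5x + 5y^4

so d/dx[F(x, y(x))] = ∂F/∂x + (∂F/∂y)·y' = 0. Rearranging,
  dy/dx = -(∂F/∂x)/(∂F/∂y) = -(3x^2 + 5y)/(5x + 5y^4) = (-3x^2/5 - y)/(x + y^4)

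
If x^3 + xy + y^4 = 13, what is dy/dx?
Differentiate the relation implicitly: treat y = y(x) and apply the chain rule, so every y-derivative picks up a y' = dy/dx factor.

With everything moved to the left-hand side, differentiate term by term:
  d/dx[x^3] = 3x^2
  d/dx[xy] = x·y' + y
  d/dx[y^4] = 4y^3·y'
  d/dx[-13] = 0

Separating the contributions that come from x directly and those that come through y:
  without y':      3x^2 + y
  multiplying y':  x + 4y^3

so (3x^2 + y) + (x + 4y^3)·y' = 0, and therefore
  dy/dx = -(3x^2 + y)/(x + 4y^3) = (-3x^2 - y)/(x + 4y^3)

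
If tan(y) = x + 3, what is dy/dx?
Differentiate the relation implicitly: treat y = y(x) and apply the chain rule, so every y-derivative picks up a y' = dy/dx factor.

With everything moved to the left-hand side, differentiate term by term:
  d/dx[-x] = -1
  d/dx[tan(y)] = y'(tan(y)^2 + 1)
  d/dx[-3] = 0

Separating the contributions that come from x directly and those that come through y:
  without y':      -1
  multiplying y':  tan(y)^2 + 1

so (-1) + (tan(y)^2 + 1)·y' = 0, and therefore
  dy/dx = -(-1)/(tan(y)^2 + 1) = cos(y)^2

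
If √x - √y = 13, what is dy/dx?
Differentiate both sides with respect to x, treating y as y(x). By the chain rule, any term containing y contributes a factor of y' = dy/dx when we differentiate it.

Move every term to one side and write the relation as F(x, y) = 0. Term by term,
  d/dx[√(x)] = 1/(2√(x))
  d/dx[-√(y)] = -y'/(2√(y))
  d/dx[-13] = 0

The pieces without y' make up ∂F/∂x and the coefficient of y' is ∂F/∂y:
  ∂F/∂x = 1/(2√(x)),
  ∂F/∂y = -1/(2√(y)).

Since d/dx[F] = ∂F/∂x + (∂F/∂y)·y' = 0, solve for y':
  (∂F/∂y)·y' = -∂F/∂x
  dy/dx = -(∂F/∂x)/(∂F/∂y) = -(1/(2√(x)))/(-1/(2√(y))) = √(y)/√(x)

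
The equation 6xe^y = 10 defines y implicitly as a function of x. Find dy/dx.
Differentiate the relation implicitly: treat y = y(x) and apply the chain rule, so every y-derivative picks up a y' = dy/dx factor.

With everything moved to the left-hand side, differentiate term by term:
  d/dx[6x·e^(y)] = 6x·y'·e^(y) + 6e^(y)
  d/dx[-10] = 0

Separating the contributions that come from x directly and those that come through y:
  without y':      6e^(y)
  multiplying y':  6x·e^(y)

so (6e^(y)) + (6x·e^(y))·y' = 0, and therefore
  dy/dx = -(6e^(y))/(6x·e^(y)) = -1/x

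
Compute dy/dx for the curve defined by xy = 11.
Differentiate both sides with respect to x, treating y as y(x). By the chain rule, any term containing y contributes a factor of y' = dy/dx when we differentiate it.

Move every term to one side and write the relation as F(x, y) = 0. Term by term,
  d/dx[xy] = x·y' + y
  d/dx[-11] = 0

The pieces without y' make up ∂F/∂x and the coefficient of y' is ∂F/∂y:
  ∂F/∂x = y,
  ∂F/∂y = x.

Since d/dx[F] = ∂F/∂x + (∂F/∂y)·y' = 0, solve for y':
  (∂F/∂y)·y' = -∂F/∂x
  dy/dx = -(∂F/∂x)/(∂F/∂y) = -(y)/(x) = -y/x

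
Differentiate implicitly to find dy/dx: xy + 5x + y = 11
Differentiate the relation implicitly: treat y = y(x) and apply the chain rule, so every y-derivative picks up a y' = dy/dx factor.

With everything moved to the left-hand side, differentiate term by term:
  d/dx[xy] = x·y' + y
  d/dx[5x] = 5
  d/dx[y] = y'
  d/dx[-11] = 0

Separating the contributions that come from x directly and those that come through y:
  without y':      y + 5
  multiplying y':  x + 1

so (y + 5) + (x + 1)·y' = 0, and therefore
  dy/dx = -(y + 5)/(x + 1) = (-y - 5)/(x + 1)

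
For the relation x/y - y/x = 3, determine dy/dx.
Take d/dx of both sides. Since y is implicitly a function of x, the chain rule attaches a y' = dy/dx factor whenever we differentiate through y.

Set F(x, y) = (left side) − (right side), so the curve is F = 0. Differentiating each term of F:
  d/dx[x/y] = -x·y'/y^2 + 1/y
  d/dx[-y/x] = -y'/x + y/x^2
  d/dx[-3] = 0

Collecting, the y'-free part is the partial derivative in x and the y' coefficient is the partial derivative in y:
  ∂F/∂x = 1/y + y/x^2
  ∂F/∂y = -x/y^2 - 1/x

so d/dx[F(x, y(x))] = ∂F/∂x + (∂F/∂y)·y' = 0. Rearranging,
  dy/dx = -(∂F/∂x)/(∂F/∂y) = -(1/y + y/x^2)/(-x/y^2 - 1/x)
        = -((x^2 + y^2)/(x^2y))/(-(x^2 + y^2)/(xy^2)) = y/x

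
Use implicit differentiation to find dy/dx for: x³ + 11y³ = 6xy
Take d/dx of both sides. Since y is implicitly a function of x, the chain rule attaches a y' = dy/dx factor whenever we differentiate through y.

Set F(x, y) = (left side) − (right side), so the curve is F = 0. Differentiating each term of F:
  d/dx[x^3] = 3x^2
  d/dx[-6xy] = -6x·y' - 6y
  d/dx[11y^3] = 33y^2·y'

Collecting, the y'-free part is the partial derivative in x and the y' coefficient is the partial derivative in y:
  ∂F/∂x = 3x^2 - 6y
  ∂F/∂y = -6x + 33y^2

so d/dx[F(x, y(x))] = ∂F/∂x + (∂F/∂y)·y' = 0. Rearranging,
  dy/dx = -(∂F/∂x)/(∂F/∂y) = -(3x^2 - 6y)/(-6x + 33y^2) = (x^2 - 2y)/(2x - 11y^2)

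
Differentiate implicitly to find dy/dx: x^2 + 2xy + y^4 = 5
Differentiate the relation implicitly: treat y = y(x) and apply the chain rule, so every y-derivative picks up a y' = dy/dx factor.

With everything moved to the left-hand side, differentiate term by term:
  d/dx[x^2] = 2x
  d/dx[2xy] = 2x·y' + 2y
  d/dx[y^4] = 4y^3·y'
  d/dx[-5] = 0

Separating the contributions that come from x directly and those that come through y:
  without y':      2x + 2y
  multiplying y':  2x + 4y^3

so (2x + 2y) + (2x + 4y^3)·y' = 0, and therefore
  dy/dx = -(2x + 2y)/(2x + 4y^3) = (-x - y)/(x + 2y^3)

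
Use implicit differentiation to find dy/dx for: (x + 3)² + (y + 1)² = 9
Apply d/dx to both sides, remembering that y depends on x. Each occurrence of y therefore brings in a y' = dy/dx via the chain rule.

With F(x, y) equal to the left-hand side minus the right, differentiate F term by term:
  d/dx[(x + 3)^2] = 2x + 6
  d/dx[(y + 1)^2] = 2·y'(y + 1)
  d/dx[-9] = 0
Adding these up, d/dx[F] = 0 becomes
  (2x + 6) + (2y + 2)·y' = 0,
so isolating y',
  dy/dx = -(2x + 6)/(2y + 2) = (-x - 3)/(y + 1)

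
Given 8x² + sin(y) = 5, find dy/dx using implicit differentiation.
Differentiate the relation implicitly: treat y = y(x) and apply the chain rule, so every y-derivative picks up a y' = dy/dx factor.

With everything moved to the left-hand side, differentiate term by term:
  d/dx[8x^2] = 16x
  d/dx[sin(y)] = y'·cos(y)
  d/dx[-5] = 0

Separating the contributions that come from x directly and those that come through y:
  without y':      16x
  multiplying y':  cos(y)

so (16x) + (cos(y))·y' = 0, and therefore
  dy/dx = -(16x)/(cos(y)) = -16x/cos(y)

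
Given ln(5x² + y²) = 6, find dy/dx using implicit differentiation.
Apply d/dx to both sides, remembering that y depends on x. Each occurrence of y therefore brings in a y' = dy/dx via the chain rule.

With F(x, y) equal to the left-hand side minus the right, differentiate F term by term:
  d/dx[ln(5x^2 + y^2)] = (10x + 2y·y')/(5x^2 + y^2)
  d/dx[-6] = 0
Adding these up, d/dx[F] = 0 becomes
  (10x/(5x^2 + y^2)) + (2y/(5x^2 + y^2))·y' = 0,
so isolating y',
  dy/dx = -(10x/(5x^2 + y^2))/(2y/(5x^2 + y^2)) = -5x/y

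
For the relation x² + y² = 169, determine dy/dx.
Take d/dx of both sides. Since y is implicitly a function of x, the chain rule attaches a y' = dy/dx factor whenever we differentiate through y.

Set F(x, y) = (left side) − (right side), so the curve is F = 0. Differentiating each term of F:
  d/dx[x^2] = 2x
  d/dx[y^2] = 2y·y'
  d/dx[-169] = 0

Collecting, the y'-free part is the partial derivative in x and the y' coefficient is the partial derivative in y:
  ∂F/∂x = 2x
  ∂F/∂y = 2y

so d/dx[F(x, y(x))] = ∂F/∂x + (∂F/∂y)·y' = 0. Rearranging,
  dy/dx = -(∂F/∂x)/(∂F/∂y) = -(2x)/(2y) = -x/y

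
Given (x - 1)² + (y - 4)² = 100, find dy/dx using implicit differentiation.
Differentiate the relation implicitly: treat y = y(x) and apply the chain rule, so every y-derivative picks up a y' = dy/dx factor.

With everything moved to the left-hand side, differentiate term by term:
  d/dx[(x - 1)^2] = 2x - 2
  d/dx[(y - 4)^2] = 2·y'(y - 4)
  d/dx[-100] = 0

Separating the contributions that come from x directly and those that come through y:
  without y':      2x - 2
  multiplying y':  2y - 8

so (2x - 2) + (2y - 8)·y' = 0, and therefore
  dy/dx = -(2x - 2)/(2y - 8) = (1 - x)/(y - 4)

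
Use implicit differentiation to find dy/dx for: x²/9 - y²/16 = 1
Differentiate both sides with respect to x, treating y as y(x). By the chain rule, any term containing y contributes a factor of y' = dy/dx when we differentiate it.

Move every term to one side and write the relation as F(x, y) = 0. Term by term,
  d/dx[x^2/9] = 2x/9
  d/dx[-y^2/16] = -y·y'/8
  d/dx[-1] = 0

The pieces without y' make up ∂F/∂x and the coefficient of y' is ∂F/∂y:
  ∂F/∂x = 2x/9,
  ∂F/∂y = -y/8.

Since d/dx[F] = ∂F/∂x + (∂F/∂y)·y' = 0, solve for y':
  (∂F/∂y)·y' = -∂F/∂x
  dy/dx = -(∂F/∂x)/(∂F/∂y) = -(2x/9)/(-y/8) = 16x/(9y)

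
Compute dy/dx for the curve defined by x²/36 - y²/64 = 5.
Take d/dx of both sides. Since y is implicitly a function of x, the chain rule attaches a y' = dy/dx factor whenever we differentiate through y.

Set F(x, y) = (left side) − (right side), so the curve is F = 0. Differentiating each term of F:
  d/dx[x^2/36] = x/18
  d/dx[-y^2/64] = -y·y'/32
  d/dx[-5] = 0

Collecting, the y'-free part is the partial derivative in x and the y' coefficient is the partial derivative in y:
  ∂F/∂x = x/18
  ∂F/∂y = -y/32

so d/dx[F(x, y(x))] = ∂F/∂x + (∂F/∂y)·y' = 0. Rearranging,
  dy/dx = -(∂F/∂x)/(∂F/∂y) = -(x/18)/(-y/32) = 16x/(9y)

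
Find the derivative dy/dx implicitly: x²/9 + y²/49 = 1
Differentiate the relation implicitly: treat y = y(x) and apply the chain rule, so every y-derivative picks up a y' = dy/dx factor.

With everything moved to the left-hand side, differentiate term by term:
  d/dx[x^2/9] = 2x/9
  d/dx[y^2/49] = 2y·y'/49
  d/dx[-1] = 0

Separating the contributions that come from x directly and those that come through y:
  without y':      2x/9
  multiplying y':  2y/49

so (2x/9) + (2y/49)·y' = 0, and therefore
  dy/dx = -(2x/9)/(2y/49) = -49x/(9y)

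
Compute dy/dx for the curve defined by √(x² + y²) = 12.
Differentiate the relation implicitly: treat y = y(x) and apply the chain rule, so every y-derivative picks up a y' = dy/dx factor.

With everything moved to the left-hand side, differentiate term by term:
  d/dx[√(x^2 + y^2)] = (x + y·y')/√(x^2 + y^2)
  d/dx[-12] = 0

Separating the contributions that come from x directly and those that come through y:
  without y':      x/√(x^2 + y^2)
  multiplying y':  y/√(x^2 + y^2)

so (x/√(x^2 + y^2)) + (y/√(x^2 + y^2))·y' = 0, and therefore
  dy/dx = -(x/√(x^2 + y^2))/(y/√(x^2 + y^2)) = -x/y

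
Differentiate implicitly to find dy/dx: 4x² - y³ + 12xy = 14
Differentiate the relation implicitly: treat y = y(x) and apply the chain rule, so every y-derivative picks up a y' = dy/dx factor.

With everything moved to the left-hand side, differentiate term by term:
  d/dx[4x^2] = 8x
  d/dx[12xy] = 12x·y' + 12y
  d/dx[-y^3] = -3y^2·y'
  d/dx[-14] = 0

Separating the contributions that come from x directly and those that come through y:
  without y':      8x + 12y
  multiplying y':  12x - 3y^2

so (8x + 12y) + (12x - 3y^2)·y' = 0, and therefore
  dy/dx = -(8x + 12y)/(12x - 3y^2) = 4(-2x - 3y)/(3(4x - y^2))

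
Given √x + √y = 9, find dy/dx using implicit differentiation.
Take d/dx of both sides. Since y is implicitly a function of x, the chain rule attaches a y' = dy/dx factor whenever we differentiate through y.

Set F(x, y) = (left side) − (right side), so the curve is F = 0. Differentiating each term of F:
  d/dx[√(x)] = 1/(2√(x))
  d/dx[√(y)] = y'/(2√(y))
  d/dx[-9] = 0

Collecting, the y'-free part is the partial derivative in x and the y' coefficient is the partial derivative in y:
  ∂F/∂x = 1/(2√(x))
  ∂F/∂y = 1/(2√(y))

so d/dx[F(x, y(x))] = ∂F/∂x + (∂F/∂y)·y' = 0. Rearranging,
  dy/dx = -(∂F/∂x)/(∂F/∂y) = -(1/(2√(x)))/(1/(2√(y))) = -√(y)/√(x)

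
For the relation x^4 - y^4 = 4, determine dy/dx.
Take d/dx of both sides. Since y is implicitly a function of x, the chain rule attaches a y' = dy/dx factor whenever we differentiate through y.

Set F(x, y) = (left side) − (right side), so the curve is F = 0. Differentiating each term of F:
  d/dx[x^4] = 4x^3
  d/dx[-y^4] = -4y^3·y'
  d/dx[-4] = 0

Collecting, the y'-free part is the partial derivative in x and the y' coefficient is the partial derivative in y:
  ∂F/∂x = 4x^3
  ∂F/∂y = -4y^3

so d/dx[F(x, y(x))] = ∂F/∂x + (∂F/∂y)·y' = 0. Rearranging,
  dy/dx = -(∂F/∂x)/(∂F/∂y) = -(4x^3)/(-4y^3) = x^3/y^3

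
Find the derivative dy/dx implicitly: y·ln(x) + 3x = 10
Differentiate the relation implicitly: treat y = y(x) and apply the chain rule, so every y-derivative picks up a y' = dy/dx factor.

With everything moved to the left-hand side, differentiate term by term:
  d/dx[3x] = 3
  d/dx[y·ln(x)] = y'·ln(x) + y/x
  d/dx[-10] = 0

Separating the contributions that come from x directly and those that come through y:
  without y':      3 + y/x
  multiplying y':  ln(x)

so (3 + y/x) + (ln(x))·y' = 0, and therefore
  dy/dx = -(3 + y/x)/(ln(x))
        = -((3x + y)/x)/(ln(x)) = (-3x - y)/(x·ln(x))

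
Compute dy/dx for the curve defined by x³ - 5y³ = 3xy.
Differentiate both sides with respect to x, treating y as y(x). By the chain rule, any term containing y contributes a factor of y' = dy/dx when we differentiate it.

Move every term to one side and write the relation as F(x, y) = 0. Term by term,
  d/dx[x^3] = 3x^2
  d/dx[-3xy] = -3x·y' - 3y
  d/dx[-5y^3] = -15y^2·y'

The pieces without y' make up ∂F/∂x and the coefficient of y' is ∂F/∂y:
  ∂F/∂x = 3x^2 - 3y,
  ∂F/∂y = -3x - 15y^2.

Since d/dx[F] = ∂F/∂x + (∂F/∂y)·y' = 0, solve for y':
  (∂F/∂y)·y' = -∂F/∂x
  dy/dx = -(∂F/∂x)/(∂F/∂y) = -(3x^2 - 3y)/(-3x - 15y^2) = (x^2 - y)/(x + 5y^2)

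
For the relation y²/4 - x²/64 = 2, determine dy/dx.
Differentiate both sides with respect to x, treating y as y(x). By the chain rule, any term containing y contributes a factor of y' = dy/dx when we differentiate it.

Move every term to one side and write the relation as F(x, y) = 0. Term by term,
  d/dx[-x^2/64] = -x/32
  d/dx[y^2/4] = y·y'/2
  d/dx[-2] = 0

The pieces without y' make up ∂F/∂x and the coefficient of y' is ∂F/∂y:
  ∂F/∂x = -x/32,
  ∂F/∂y = y/2.

Since d/dx[F] = ∂F/∂x + (∂F/∂y)·y' = 0, solve for y':
  (∂F/∂y)·y' = -∂F/∂x
  dy/dx = -(∂F/∂x)/(∂F/∂y) = -(-x/32)/(y/2) = x/(16y)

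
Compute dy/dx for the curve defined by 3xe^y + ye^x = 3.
Differentiate both sides with respect to x, treating y as y(x). By the chain rule, any term containing y contributes a factor of y' = dy/dx when we differentiate it.

Move every term to one side and write the relation as F(x, y) = 0. Term by term,
  d/dx[3x·e^(y)] = 3x·y'·e^(y) + 3e^(y)
  d/dx[y·e^(x)] = y·e^(x) + y'·e^(x)
  d/dx[-3] = 0

The pieces without y' make up ∂F/∂x and the coefficient of y' is ∂F/∂y:
  ∂F/∂x = y·e^(x) + 3e^(y),
  ∂F/∂y = 3x·e^(y) + e^(x).

Since d/dx[F] = ∂F/∂x + (∂F/∂y)·y' = 0, solve for y':
  (∂F/∂y)·y' = -∂F/∂x
  dy/dx = -(∂F/∂x)/(∂F/∂y) = -(y·e^(x) + 3e^(y))/(3x·e^(y) + e^(x)) = (-y·e^(x) - 3e^(y))/(3x·e^(y) + e^(x))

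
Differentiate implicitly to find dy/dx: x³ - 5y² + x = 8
Differentiate both sides with respect to x, treating y as y(x). By the chain rule, any term containing y contributes a factor of y' = dy/dx when we differentiate it.

Move every term to one side and write the relation as F(x, y) = 0. Term by term,
  d/dx[x^3] = 3x^2
  d/dx[x] = 1
  d/dx[-5y^2] = -10y·y'
  d/dx[-8] = 0

The pieces without y' make up ∂F/∂x and the coefficient of y' is ∂F/∂y:
  ∂F/∂x = 3x^2 + 1,
  ∂F/∂y = -10y.

Since d/dx[F] = ∂F/∂x + (∂F/∂y)·y' = 0, solve for y':
  (∂F/∂y)·y' = -∂F/∂x
  dy/dx = -(∂F/∂x)/(∂F/∂y) = -(3x^2 + 1)/(-10y) = (3x^2 + 1)/(10y)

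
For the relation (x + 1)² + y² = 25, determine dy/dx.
Differentiate both sides with respect to x, treating y as y(x). By the chain rule, any term containing y contributes a factor of y' = dy/dx when we differentiate it.

Move every term to one side and write the relation as F(x, y) = 0. Term by term,
  d/dx[y^2] = 2y·y'
  d/dx[(x + 1)^2] = 2x + 2
  d/dx[-25] = 0

The pieces without y' make up ∂F/∂x and the coefficient of y' is ∂F/∂y:
  ∂F/∂x = 2x + 2,
  ∂F/∂y = 2y.

Since d/dx[F] = ∂F/∂x + (∂F/∂y)·y' = 0, solve for y':
  (∂F/∂y)·y' = -∂F/∂x
  dy/dx = -(∂F/∂x)/(∂F/∂y) = -(2x + 2)/(2y) = (-x - 1)/y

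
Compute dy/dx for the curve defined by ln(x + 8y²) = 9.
Apply d/dx to both sides, remembering that y depends on x. Each occurrence of y therefore brings in a y' = dy/dx via the chain rule.

With F(x, y) equal to the left-hand side minus the right, differentiate F term by term:
  d/dx[ln(x + 8y^2)] = (16y·y' + 1)/(x + 8y^2)
  d/dx[-9] = 0
Adding these up, d/dx[F] = 0 becomes
  (1/(x + 8y^2)) + (16y/(x + 8y^2))·y' = 0,
so isolating y',
  dy/dx = -(1/(x + 8y^2))/(16y/(x + 8y^2)) = -1/(16y)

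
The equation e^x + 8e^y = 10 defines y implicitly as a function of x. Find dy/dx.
Differentiate the relation implicitly: treat y = y(x) and apply the chain rule, so every y-derivative picks up a y' = dy/dx factor.

With everything moved to the left-hand side, differentiate term by term:
  d/dx[e^(x)] = e^(x)
  d/dx[8e^(y)] = 8·y'·e^(y)
  d/dx[-10] = 0

Separating the contributions that come from x directly and those that come through y:
  without y':      e^(x)
  multiplying y':  8e^(y)

so (e^(x)) + (8e^(y))·y' = 0, and therefore
  dy/dx = -(e^(x))/(8e^(y)) = -e^(x - y)/8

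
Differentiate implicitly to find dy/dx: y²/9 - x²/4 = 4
Differentiate the relation implicitly: treat y = y(x) and apply the chain rule, so every y-derivative picks up a y' = dy/dx factor.

With everything moved to the left-hand side, differentiate term by term:
  d/dx[-x^2/4] = -x/2
  d/dx[y^2/9] = 2y·y'/9
  d/dx[-4] = 0

Separating the contributions that come from x directly and those that come through y:
  without y':      -x/2
  multiplying y':  2y/9

so (-x/2) + (2y/9)·y' = 0, and therefore
  dy/dx = -(-x/2)/(2y/9) = 9x/(4y)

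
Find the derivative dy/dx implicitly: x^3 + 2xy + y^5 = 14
Differentiate the relation implicitly: treat y = y(x) and apply the chain rule, so every y-derivative picks up a y' = dy/dx factor.

With everything moved to the left-hand side, differentiate term by term:
  d/dx[x^3] = 3x^2
  d/dx[2xy] = 2x·y' + 2y
  d/dx[y^5] = 5y^4·y'
  d/dx[-14] = 0

Separating the contributions that come from x directly and those that come through y:
  without y':      3x^2 + 2y
  multiplying y':  2x + 5y^4

so (3x^2 + 2y) + (2x + 5y^4)·y' = 0, and therefore
  dy/dx = -(3x^2 + 2y)/(2x + 5y^4) = (-3x^2 - 2y)/(2x + 5y^4)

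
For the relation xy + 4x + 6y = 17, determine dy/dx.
Apply d/dx to both sides, remembering that y depends on x. Each occurrence of y therefore brings in a y' = dy/dx via the chain rule.

With F(x, y) equal to the left-hand side minus the right, differentiate F term by term:
  d/dx[xy] = x·y' + y
  d/dx[4x] = 4
  d/dx[6y] = 6·y'
  d/dx[-17] = 0
Adding these up, d/dx[F] = 0 becomes
  (y + 4) + (x + 6)·y' = 0,
so isolating y',
  dy/dx = -(y + 4)/(x + 6) = (-y - 4)/(x + 6)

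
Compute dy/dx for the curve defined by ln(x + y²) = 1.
Differentiate the relation implicitly: treat y = y(x) and apply the chain rule, so every y-derivative picks up a y' = dy/dx factor.

With everything moved to the left-hand side, differentiate term by term:
  d/dx[ln(x + y^2)] = (2y·y' + 1)/(x + y^2)
  d/dx[-1] = 0

Separating the contributions that come from x directly and those that come through y:
  without y':      1/(x + y^2)
  multiplying y':  2y/(x + y^2)

so (1/(x + y^2)) + (2y/(x + y^2))·y' = 0, and therefore
  dy/dx = -(1/(x + y^2))/(2y/(x + y^2)) = -1/(2y)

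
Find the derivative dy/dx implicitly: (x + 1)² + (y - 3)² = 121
Take d/dx of both sides. Since y is implicitly a function of x, the chain rule attaches a y' = dy/dx factor whenever we differentiate through y.

Set F(x, y) = (left side) − (right side), so the curve is F = 0. Differentiating each term of F:
  d/dx[(x + 1)^2] = 2x + 2
  d/dx[(y - 3)^2] = 2·y'(y - 3)
  d/dx[-121] = 0

Collecting, the y'-free part is the partial derivative in x and the y' coefficient is the partial derivative in y:
  ∂F/∂x = 2x + 2
  ∂F/∂y = 2y - 6

so d/dx[F(x, y(x))] = ∂F/∂x + (∂F/∂y)·y' = 0. Rearranging,
  dy/dx = -(∂F/∂x)/(∂F/∂y) = -(2x + 2)/(2y - 6) = (-x - 1)/(y - 3)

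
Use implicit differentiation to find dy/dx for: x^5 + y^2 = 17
Take d/dx of both sides. Since y is implicitly a function of x, the chain rule attaches a y' = dy/dx factor whenever we differentiate through y.

Set F(x, y) = (left side) − (right side), so the curve is F = 0. Differentiating each term of F:
  d/dx[x^5] = 5x^4
  d/dx[y^2] = 2y·y'
  d/dx[-17] = 0

Collecting, the y'-free part is the partial derivative in x and the y' coefficient is the partial derivative in y:
  ∂F/∂x = 5x^4
  ∂F/∂y = 2y

so d/dx[F(x, y(x))] = ∂F/∂x + (∂F/∂y)·y' = 0. Rearranging,
  dy/dx = -(∂F/∂x)/(∂F/∂y) = -(5x^4)/(2y) = -5x^4/(2y)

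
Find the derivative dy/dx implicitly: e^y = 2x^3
Differentiate both sides with respect to x, treating y as y(x). By the chain rule, any term containing y contributes a factor of y' = dy/dx when we differentiate it.

Move every term to one side and write the relation as F(x, y) = 0. Term by term,
  d/dx[-2x^3] = -6x^2
  d/dx[e^(y)] = y'·e^(y)

The pieces without y' make up ∂F/∂x and the coefficient of y' is ∂F/∂y:
  ∂F/∂x = -6x^2,
  ∂F/∂y = e^(y).

Since d/dx[F] = ∂F/∂x + (∂F/∂y)·y' = 0, solve for y':
  (∂F/∂y)·y' = -∂F/∂x
  dy/dx = -(∂F/∂x)/(∂F/∂y) = -(-6x^2)/(e^(y)) = 6x^2e^(-y)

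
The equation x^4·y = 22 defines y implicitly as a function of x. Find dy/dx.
Differentiate both sides with respect to x, treating y as y(x). By the chain rule, any term containing y contributes a factor of y' = dy/dx when we differentiate it.

Move every term to one side and write the relation as F(x, y) = 0. Term by term,
  d/dx[x^4y] = x^4·y' + 4x^3y
  d/dx[-22] = 0

The pieces without y' make up ∂F/∂x and the coefficient of y' is ∂F/∂y:
  ∂F/∂x = 4x^3y,
  ∂F/∂y = x^4.

Since d/dx[F] = ∂F/∂x + (∂F/∂y)·y' = 0, solve for y':
  (∂F/∂y)·y' = -∂F/∂x
  dy/dx = -(∂F/∂x)/(∂F/∂y) = -(4x^3y)/(x^4) = -4y/x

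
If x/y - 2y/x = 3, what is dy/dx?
Differentiate the relation implicitly: treat y = y(x) and apply the chain rule, so every y-derivative picks up a y' = dy/dx factor.

With everything moved to the left-hand side, differentiate term by term:
  d/dx[x/y] = -x·y'/y^2 + 1/y
  d/dx[-2y/x] = -2·y'/x + 2y/x^2
  d/dx[-3] = 0

Separating the contributions that come from x directly and those that come through y:
  without y':      1/y + 2y/x^2
  multiplying y':  -x/y^2 - 2/x

so (1/y + 2y/x^2) + (-x/y^2 - 2/x)·y' = 0, and therefore
  dy/dx = -(1/y + 2y/x^2)/(-x/y^2 - 2/x)
        = -((x^2 + 2y^2)/(x^2y))/(-(x^2 + 2y^2)/(xy^2)) = y/x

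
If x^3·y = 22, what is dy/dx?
Apply d/dx to both sides, remembering that y depends on x. Each occurrence of y therefore brings in a y' = dy/dx via the chain rule.

With F(x, y) equal to the left-hand side minus the right, differentiate F term by term:
  d/dx[x^3y] = x^3·y' + 3x^2y
  d/dx[-22] = 0
Adding these up, d/dx[F] = 0 becomes
  (3x^2y) + (x^3)·y' = 0,
so isolating y',
  dy/dx = -(3x^2y)/(x^3) = -3y/x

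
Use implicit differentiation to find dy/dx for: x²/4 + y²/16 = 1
Apply d/dx to both sides, remembering that y depends on x. Each occurrence of y therefore brings in a y' = dy/dx via the chain rule.

With F(x, y) equal to the left-hand side minus the right, differentiate F term by term:
  d/dx[x^2/4] = x/2
  d/dx[y^2/16] = y·y'/8
  d/dx[-1] = 0
Adding these up, d/dx[F] = 0 becomes
  (x/2) + (y/8)·y' = 0,
so isolating y',
  dy/dx = -(x/2)/(y/8) = -4x/y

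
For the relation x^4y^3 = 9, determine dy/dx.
Differentiate both sides with respect to x, treating y as y(x). By the chain rule, any term containing y contributes a factor of y' = dy/dx when we differentiate it.

Move every term to one side and write the relation as F(x, y) = 0. Term by term,
  d/dx[x^4y^3] = 3x^4y^2·y' + 4x^3y^3
  d/dx[-9] = 0

The pieces without y' make up ∂F/∂x and the coefficient of y' is ∂F/∂y:
  ∂F/∂x = 4x^3y^3,
  ∂F/∂y = 3x^4y^2.

Since d/dx[F] = ∂F/∂x + (∂F/∂y)·y' = 0, solve for y':
  (∂F/∂y)·y' = -∂F/∂x
  dy/dx = -(∂F/∂x)/(∂F/∂y) = -(4x^3y^3)/(3x^4y^2) = -4y/(3x)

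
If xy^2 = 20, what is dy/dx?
Take d/dx of both sides. Since y is implicitly a function of x, the chain rule attaches a y' = dy/dx factor whenever we differentiate through y.

Set F(x, y) = (left side) − (right side), so the curve is F = 0. Differentiating each term of F:
  d/dx[xy^2] = 2xy·y' + y^2
  d/dx[-20] = 0

Collecting, the y'-free part is the partial derivative in x and the y' coefficient is the partial derivative in y:
  ∂F/∂x = y^2
  ∂F/∂y = 2xy

so d/dx[F(x, y(x))] = ∂F/∂x + (∂F/∂y)·y' = 0. Rearranging,
  dy/dx = -(∂F/∂x)/(∂F/∂y) = -(y^2)/(2xy) = -y/(2x)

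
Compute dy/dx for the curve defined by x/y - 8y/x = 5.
Differentiate the relation implicitly: treat y = y(x) and apply the chain rule, so every y-derivative picks up a y' = dy/dx factor.

With everything moved to the left-hand side, differentiate term by term:
  d/dx[x/y] = -x·y'/y^2 + 1/y
  d/dx[-8y/x] = -8·y'/x + 8y/x^2
  d/dx[-5] = 0

Separating the contributions that come from x directly and those that come through y:
  without y':      1/y + 8y/x^2
  multiplying y':  -x/y^2 - 8/x

so (1/y + 8y/x^2) + (-x/y^2 - 8/x)·y' = 0, and therefore
  dy/dx = -(1/y + 8y/x^2)/(-x/y^2 - 8/x)
        = -((x^2 + 8y^2)/(x^2y))/(-(x^2 + 8y^2)/(xy^2)) = y/x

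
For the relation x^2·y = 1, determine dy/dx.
Apply d/dx to both sides, remembering that y depends on x. Each occurrence of y therefore brings in a y' = dy/dx via the chain rule.

With F(x, y) equal to the left-hand side minus the right, differentiate F term by term:
  d/dx[x^2y] = x^2·y' + 2xy
  d/dx[-1] = 0
Adding these up, d/dx[F] = 0 becomes
  (2xy) + (x^2)·y' = 0,
so isolating y',
  dy/dx = -(2xy)/(x^2) = -2y/x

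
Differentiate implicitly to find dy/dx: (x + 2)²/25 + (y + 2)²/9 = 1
Differentiate the relation implicitly: treat y = y(x) and apply the chain rule, so every y-derivative picks up a y' = dy/dx factor.

With everything moved to the left-hand side, differentiate term by term:
  d/dx[(x + 2)^2/25] = 2x/25 + 4/25
  d/dx[(y + 2)^2/9] = 2·y'(y + 2)/9
  d/dx[-1] = 0

Separating the contributions that come from x directly and those that come through y:
  without y':      2x/25 + 4/25
  multiplying y':  2y/9 + 4/9

so (2x/25 + 4/25) + (2y/9 + 4/9)·y' = 0, and therefore
  dy/dx = -(2x/25 + 4/25)/(2y/9 + 4/9)
        = -(2(x + 2)/25)/(2(y + 2)/9) = 9(-x - 2)/(25(y + 2))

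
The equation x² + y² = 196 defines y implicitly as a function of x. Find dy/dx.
Take d/dx of both sides. Since y is implicitly a function of x, the chain rule attaches a y' = dy/dx factor whenever we differentiate through y.

Set F(x, y) = (left side) − (right side), so the curve is F = 0. Differentiating each term of F:
  d/dx[x^2] = 2x
  d/dx[y^2] = 2y·y'
  d/dx[-196] = 0

Collecting, the y'-free part is the partial derivative in x and the y' coefficient is the partial derivative in y:
  ∂F/∂x = 2x
  ∂F/∂y = 2y

so d/dx[F(x, y(x))] = ∂F/∂x + (∂F/∂y)·y' = 0. Rearranging,
  dy/dx = -(∂F/∂x)/(∂F/∂y) = -(2x)/(2y) = -x/y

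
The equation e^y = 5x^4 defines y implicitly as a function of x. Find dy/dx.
Apply d/dx to both sides, remembering that y depends on x. Each occurrence of y therefore brings in a y' = dy/dx via the chain rule.

With F(x, y) equal to the left-hand side minus the right, differentiate F term by term:
  d/dx[-5x^4] = -20x^3
  d/dx[e^(y)] = y'·e^(y)
Adding these up, d/dx[F] = 0 becomes
  (-20x^3) + (e^(y))·y' = 0,
so isolating y',
  dy/dx = -(-20x^3)/(e^(y)) = 20x^3e^(-y)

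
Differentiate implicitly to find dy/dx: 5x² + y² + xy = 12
Take d/dx of both sides. Since y is implicitly a function of x, the chain rule attaches a y' = dy/dx factor whenever we differentiate through y.

Set F(x, y) = (left side) − (right side), so the curve is F = 0. Differentiating each term of F:
  d/dx[5x^2] = 10x
  d/dx[xy] = x·y' + y
  d/dx[y^2] = 2y·y'
  d/dx[-12] = 0

Collecting, the y'-free part is the partial derivative in x and the y' coefficient is the partial derivative in y:
  ∂F/∂x = 10x + y
  ∂F/∂y = x + 2y

so d/dx[F(x, y(x))] = ∂F/∂x + (∂F/∂y)·y' = 0. Rearranging,
  dy/dx = -(∂F/∂x)/(∂F/∂y) = -(10x + y)/(x + 2y) = (-10x - y)/(x + 2y)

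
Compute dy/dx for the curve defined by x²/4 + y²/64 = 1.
Apply d/dx to both sides, remembering that y depends on x. Each occurrence of y therefore brings in a y' = dy/dx via the chain rule.

With F(x, y) equal to the left-hand side minus the right, differentiate F term by term:
  d/dx[x^2/4] = x/2
  d/dx[y^2/64] = y·y'/32
  d/dx[-1] = 0
Adding these up, d/dx[F] = 0 becomes
  (x/2) + (y/32)·y' = 0,
so isolating y',
  dy/dx = -(x/2)/(y/32) = -16x/y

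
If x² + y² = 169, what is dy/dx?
Apply d/dx to both sides, remembering that y depends on x. Each occurrence of y therefore brings in a y' = dy/dx via the chain rule.

With F(x, y) equal to the left-hand side minus the right, differentiate F term by term:
  d/dx[x^2] = 2x
  d/dx[y^2] = 2y·y'
  d/dx[-169] = 0
Adding these up, d/dx[F] = 0 becomes
  (2x) + (2y)·y' = 0,
so isolating y',
  dy/dx = -(2x)/(2y) = -x/y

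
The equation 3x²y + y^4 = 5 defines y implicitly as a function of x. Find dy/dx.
Take d/dx of both sides. Since y is implicitly a function of x, the chain rule attaches a y' = dy/dx factor whenever we differentiate through y.

Set F(x, y) = (left side) − (right side), so the curve is F = 0. Differentiating each term of F:
  d/dx[3x^2y] = 3x^2·y' + 6xy
  d/dx[y^4] = 4y^3·y'
  d/dx[-5] = 0

Collecting, the y'-free part is the partial derivative in x and the y' coefficient is the partial derivative in y:
  ∂F/∂x = 6xy
  ∂F/∂y = 3x^2 + 4y^3

so d/dx[F(x, y(x))] = ∂F/∂x + (∂F/∂y)·y' = 0. Rearranging,
  dy/dx = -(∂F/∂x)/(∂F/∂y) = -(6xy)/(3x^2 + 4y^3) = -6xy/(3x^2 + 4y^3)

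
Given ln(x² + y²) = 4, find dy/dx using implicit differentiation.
Take d/dx of both sides. Since y is implicitly a function of x, the chain rule attaches a y' = dy/dx factor whenever we differentiate through y.

Set F(x, y) = (left side) − (right side), so the curve is F = 0. Differentiating each term of F:
  d/dx[ln(x^2 + y^2)] = (2x + 2y·y')/(x^2 + y^2)
  d/dx[-4] = 0

Collecting, the y'-free part is the partial derivative in x and the y' coefficient is the partial derivative in y:
  ∂F/∂x = 2x/(x^2 + y^2)
  ∂F/∂y = 2y/(x^2 + y^2)

so d/dx[F(x, y(x))] = ∂F/∂x + (∂F/∂y)·y' = 0. Rearranging,
  dy/dx = -(∂F/∂x)/(∂F/∂y) = -(2x/(x^2 + y^2))/(2y/(x^2 + y^2)) = -x/y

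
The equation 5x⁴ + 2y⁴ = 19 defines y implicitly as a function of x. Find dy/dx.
Differentiate both sides with respect to x, treating y as y(x). By the chain rule, any term containing y contributes a factor of y' = dy/dx when we differentiate it.

Move every term to one side and write the relation as F(x, y) = 0. Term by term,
  d/dx[5x^4] = 20x^3
  d/dx[2y^4] = 8y^3·y'
  d/dx[-19] = 0

The pieces without y' make up ∂F/∂x and the coefficient of y' is ∂F/∂y:
  ∂F/∂x = 20x^3,
  ∂F/∂y = 8y^3.

Since d/dx[F] = ∂F/∂x + (∂F/∂y)·y' = 0, solve for y':
  (∂F/∂y)·y' = -∂F/∂x
  dy/dx = -(∂F/∂x)/(∂F/∂y) = -(20x^3)/(8y^3) = -5x^3/(2y^3)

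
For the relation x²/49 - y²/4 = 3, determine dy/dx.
Take d/dx of both sides. Since y is implicitly a function of x, the chain rule attaches a y' = dy/dx factor whenever we differentiate through y.

Set F(x, y) = (left side) − (right side), so the curve is F = 0. Differentiating each term of F:
  d/dx[x^2/49] = 2x/49
  d/dx[-y^2/4] = -y·y'/2
  d/dx[-3] = 0

Collecting, the y'-free part is the partial derivative in x and the y' coefficient is the partial derivative in y:
  ∂F/∂x = 2x/49
  ∂F/∂y = -y/2

so d/dx[F(x, y(x))] = ∂F/∂x + (∂F/∂y)·y' = 0. Rearranging,
  dy/dx = -(∂F/∂x)/(∂F/∂y) = -(2x/49)/(-y/2) = 4x/(49y)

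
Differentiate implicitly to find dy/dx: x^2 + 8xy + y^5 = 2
Take d/dx of both sides. Since y is implicitly a function of x, the chain rule attaches a y' = dy/dx factor whenever we differentiate through y.

Set F(x, y) = (left side) − (right side), so the curve is F = 0. Differentiating each term of F:
  d/dx[x^2] = 2x
  d/dx[8xy] = 8x·y' + 8y
  d/dx[y^5] = 5y^4·y'
  d/dx[-2] = 0

Collecting, the y'-free part is the partial derivative in x and the y' coefficient is the partial derivative in y:
  ∂F/∂x = 2x + 8y
  ∂F/∂y = 8x + 5y^4

so d/dx[F(x, y(x))] = ∂F/∂x + (∂F/∂y)·y' = 0. Rearranging,
  dy/dx = -(∂F/∂x)/(∂F/∂y) = -(2x + 8y)/(8x + 5y^4) = 2(-x - 4y)/(8x + 5y^4)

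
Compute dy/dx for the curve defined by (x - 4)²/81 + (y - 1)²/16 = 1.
Differentiate both sides with respect to x, treating y as y(x). By the chain rule, any term containing y contributes a factor of y' = dy/dx when we differentiate it.

Move every term to one side and write the relation as F(x, y) = 0. Term by term,
  d/dx[(x - 4)^2/81] = 2x/81 - 8/81
  d/dx[(y - 1)^2/16] = y'(y - 1)/8
  d/dx[-1] = 0

The pieces without y' make up ∂F/∂x and the coefficient of y' is ∂F/∂y:
  ∂F/∂x = 2x/81 - 8/81,
  ∂F/∂y = y/8 - 1/8.

Since d/dx[F] = ∂F/∂x + (∂F/∂y)·y' = 0, solve for y':
  (∂F/∂y)·y' = -∂F/∂x
  dy/dx = -(∂F/∂x)/(∂F/∂y) = -(2x/81 - 8/81)/(y/8 - 1/8)
        = -(2(x - 4)/81)/((y - 1)/8) = 16(4 - x)/(81(y - 1))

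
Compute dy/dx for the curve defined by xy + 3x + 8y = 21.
Take d/dx of both sides. Since y is implicitly a function of x, the chain rule attaches a y' = dy/dx factor whenever we differentiate through y.

Set F(x, y) = (left side) − (right side), so the curve is F = 0. Differentiating each term of F:
  d/dx[xy] = x·y' + y
  d/dx[3x] = 3
  d/dx[8y] = 8·y'
  d/dx[-21] = 0

Collecting, the y'-free part is the partial derivative in x and the y' coefficient is the partial derivative in y:
  ∂F/∂x = y + 3
  ∂F/∂y = x + 8

so d/dx[F(x, y(x))] = ∂F/∂x + (∂F/∂y)·y' = 0. Rearranging,
  dy/dx = -(∂F/∂x)/(∂F/∂y) = -(y + 3)/(x + 8) = (-y - 3)/(x + 8)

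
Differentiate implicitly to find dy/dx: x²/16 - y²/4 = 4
Differentiate both sides with respect to x, treating y as y(x). By the chain rule, any term containing y contributes a factor of y' = dy/dx when we differentiate it.

Move every term to one side and write the relation as F(x, y) = 0. Term by term,
  d/dx[x^2/16] = x/8
  d/dx[-y^2/4] = -y·y'/2
  d/dx[-4] = 0

The pieces without y' make up ∂F/∂x and the coefficient of y' is ∂F/∂y:
  ∂F/∂x = x/8,
  ∂F/∂y = -y/2.

Since d/dx[F] = ∂F/∂x + (∂F/∂y)·y' = 0, solve for y':
  (∂F/∂y)·y' = -∂F/∂x
  dy/dx = -(∂F/∂x)/(∂F/∂y) = -(x/8)/(-y/2) = x/(4y)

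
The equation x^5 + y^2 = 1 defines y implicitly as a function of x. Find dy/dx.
Differentiate both sides with respect to x, treating y as y(x). By the chain rule, any term containing y contributes a factor of y' = dy/dx when we differentiate it.

Move every term to one side and write the relation as F(x, y) = 0. Term by term,
  d/dx[x^5] = 5x^4
  d/dx[y^2] = 2y·y'
  d/dx[-1] = 0

The pieces without y' make up ∂F/∂x and the coefficient of y' is ∂F/∂y:
  ∂F/∂x = 5x^4,
  ∂F/∂y = 2y.

Since d/dx[F] = ∂F/∂x + (∂F/∂y)·y' = 0, solve for y':
  (∂F/∂y)·y' = -∂F/∂x
  dy/dx = -(∂F/∂x)/(∂F/∂y) = -(5x^4)/(2y) = -5x^4/(2y)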